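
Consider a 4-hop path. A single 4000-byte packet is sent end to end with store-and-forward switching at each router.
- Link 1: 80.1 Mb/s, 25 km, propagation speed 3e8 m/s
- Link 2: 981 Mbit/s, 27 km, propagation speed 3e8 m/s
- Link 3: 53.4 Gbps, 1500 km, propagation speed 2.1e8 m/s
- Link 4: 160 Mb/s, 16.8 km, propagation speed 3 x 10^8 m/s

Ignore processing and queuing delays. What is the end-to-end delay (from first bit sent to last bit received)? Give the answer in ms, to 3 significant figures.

8.00 ms

L = 4000 × 8 = 32000 bits.
Transmission delays (L/R per hop): 0.399501, 0.0326198, 0.000599251, 0.2 ms; sum = 0.63272 ms.
Propagation delays (d/s per hop): 0.0833333, 0.09, 7.14286, 0.056 ms; sum = 7.37219 ms.
End-to-end = 8.00 ms.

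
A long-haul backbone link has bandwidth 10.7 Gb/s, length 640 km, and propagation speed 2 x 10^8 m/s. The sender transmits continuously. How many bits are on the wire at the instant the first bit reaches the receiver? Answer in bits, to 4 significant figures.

34240000 bits

Propagation delay = 640000 / 200000000 = 0.0032 s.
BDP = R × t_prop = 10700000000 × 0.0032 = 34240000 bits.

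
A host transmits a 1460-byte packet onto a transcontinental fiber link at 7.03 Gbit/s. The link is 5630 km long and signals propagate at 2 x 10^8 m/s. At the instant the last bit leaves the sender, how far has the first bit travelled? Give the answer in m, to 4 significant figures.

t_tx = L/R = 11680/7030000000 = 1.66145e-06 s.
Distance = s × t_tx = 200000000 × 1.66145e-06 = 332.3 m.

332.3 m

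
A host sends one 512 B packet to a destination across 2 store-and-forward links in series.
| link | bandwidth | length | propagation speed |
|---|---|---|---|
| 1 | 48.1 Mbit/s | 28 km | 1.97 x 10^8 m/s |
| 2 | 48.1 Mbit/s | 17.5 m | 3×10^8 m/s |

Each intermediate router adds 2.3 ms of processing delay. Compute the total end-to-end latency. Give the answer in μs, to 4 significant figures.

2613 μs

L = 512 × 8 = 4096 bits.
Transmission delay per hop = L/R = 4096/48100000 = 85.1559 μs; 2 hops → 170.312 μs.
Propagation delays (d/s per hop): 142.132, 0.0583333 μs; sum = 142.19 μs.
Processing at 1 router(s): 1 × 2.3 ms = 2300 μs.
End-to-end = 2613 μs.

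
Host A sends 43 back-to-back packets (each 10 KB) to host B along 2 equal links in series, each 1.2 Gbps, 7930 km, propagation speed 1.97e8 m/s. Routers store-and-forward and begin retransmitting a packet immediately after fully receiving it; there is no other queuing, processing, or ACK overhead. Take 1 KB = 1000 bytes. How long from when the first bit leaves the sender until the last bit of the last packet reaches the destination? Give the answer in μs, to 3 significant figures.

Per-hop transmission t_tx = L/R = 80000/1200000000 = 66.6667 μs.
Per-hop propagation t_prop = 7930000/197000000 = 40253.8 μs.
Pipeline fill: first packet needs 2·t_tx to clear all hops; remaining 42 packets each add one t_tx.
Total = (2+43-1)·t_tx + 2·t_prop = 44·66.6667 + 2·40253.8 = 83400 μs.

83400 μs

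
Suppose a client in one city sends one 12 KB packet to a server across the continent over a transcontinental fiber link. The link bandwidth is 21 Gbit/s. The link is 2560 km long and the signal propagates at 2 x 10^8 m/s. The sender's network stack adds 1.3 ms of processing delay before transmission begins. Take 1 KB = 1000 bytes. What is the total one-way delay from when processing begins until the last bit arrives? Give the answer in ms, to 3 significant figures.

14.1 ms

L = 96000 bits.
Transmission delay = L/R = 96000 / 21000000000 = 0.00457143 ms.
Propagation delay = d/s = 2560000 m / 200000000 m/s = 12.8 ms.
Plus processing delay 1.3 ms = 1.3 ms.
Total = 14.1 ms.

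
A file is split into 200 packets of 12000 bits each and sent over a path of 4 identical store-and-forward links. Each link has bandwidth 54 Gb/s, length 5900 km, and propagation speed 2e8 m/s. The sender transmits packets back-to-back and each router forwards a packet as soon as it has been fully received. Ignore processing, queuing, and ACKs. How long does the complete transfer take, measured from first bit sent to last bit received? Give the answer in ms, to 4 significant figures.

118.0 ms

Per-hop transmission t_tx = L/R = 12000/54000000000 = 0.000222222 ms.
Per-hop propagation t_prop = 5900000/200000000 = 29.5 ms.
Pipeline fill: first packet needs 4·t_tx to clear all hops; remaining 199 packets each add one t_tx.
Total = (4+200-1)·t_tx + 4·t_prop = 203·0.000222222 + 4·29.5 = 118.0 ms.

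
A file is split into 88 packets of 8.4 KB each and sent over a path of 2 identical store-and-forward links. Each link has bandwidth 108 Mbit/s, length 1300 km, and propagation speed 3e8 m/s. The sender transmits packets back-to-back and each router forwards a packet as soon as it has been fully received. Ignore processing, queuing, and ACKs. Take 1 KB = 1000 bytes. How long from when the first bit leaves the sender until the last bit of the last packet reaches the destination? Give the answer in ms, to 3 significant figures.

64.0 ms

Per-hop transmission t_tx = L/R = 67200/108000000 = 0.622222 ms.
Per-hop propagation t_prop = 1300000/300000000 = 4.33333 ms.
Pipeline fill: first packet needs 2·t_tx to clear all hops; remaining 87 packets each add one t_tx.
Total = (2+88-1)·t_tx + 2·t_prop = 89·0.622222 + 2·4.33333 = 64.0 ms.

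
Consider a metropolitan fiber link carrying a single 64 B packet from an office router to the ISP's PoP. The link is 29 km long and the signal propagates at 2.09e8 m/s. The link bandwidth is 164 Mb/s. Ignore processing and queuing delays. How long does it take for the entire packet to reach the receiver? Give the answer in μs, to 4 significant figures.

141.9 μs

L = 64 × 8 = 512 bits.
Transmission delay = L/R = 512 / 164000000 = 3.12195 μs.
Propagation delay = d/s = 29000 m / 209000000 m/s = 138.756 μs.
Total = 141.9 μs.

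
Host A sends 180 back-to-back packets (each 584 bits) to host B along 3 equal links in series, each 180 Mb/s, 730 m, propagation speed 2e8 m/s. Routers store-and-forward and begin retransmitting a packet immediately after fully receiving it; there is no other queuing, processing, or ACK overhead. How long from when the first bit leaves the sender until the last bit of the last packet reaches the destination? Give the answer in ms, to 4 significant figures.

0.6014 ms

Per-hop transmission t_tx = L/R = 584/180000000 = 0.00324444 ms.
Per-hop propagation t_prop = 730/200000000 = 0.00365 ms.
Pipeline fill: first packet needs 3·t_tx to clear all hops; remaining 179 packets each add one t_tx.
Total = (3+180-1)·t_tx + 3·t_prop = 182·0.00324444 + 3·0.00365 = 0.6014 ms.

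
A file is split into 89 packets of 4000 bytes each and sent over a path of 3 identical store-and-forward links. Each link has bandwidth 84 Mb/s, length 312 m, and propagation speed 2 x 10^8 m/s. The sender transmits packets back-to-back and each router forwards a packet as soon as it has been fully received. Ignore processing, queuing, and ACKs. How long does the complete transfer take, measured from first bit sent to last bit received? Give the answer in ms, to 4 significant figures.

34.67 ms

Per-hop transmission t_tx = L/R = 32000/84000000 = 0.380952 ms.
Per-hop propagation t_prop = 312/200000000 = 0.00156 ms.
Pipeline fill: first packet needs 3·t_tx to clear all hops; remaining 88 packets each add one t_tx.
Total = (3+89-1)·t_tx + 3·t_prop = 91·0.380952 + 3·0.00156 = 34.67 ms.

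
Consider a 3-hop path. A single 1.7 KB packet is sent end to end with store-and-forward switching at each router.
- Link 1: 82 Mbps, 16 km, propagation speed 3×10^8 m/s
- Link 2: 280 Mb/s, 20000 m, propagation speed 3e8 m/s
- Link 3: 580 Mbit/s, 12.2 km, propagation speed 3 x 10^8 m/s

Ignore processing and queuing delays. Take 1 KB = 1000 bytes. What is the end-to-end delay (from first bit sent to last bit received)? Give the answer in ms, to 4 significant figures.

0.3985 ms

L = 13600 bits.
Transmission delays (L/R per hop): 0.165854, 0.0485714, 0.0234483 ms; sum = 0.237873 ms.
Propagation delays (d/s per hop): 0.0533333, 0.0666667, 0.0406667 ms; sum = 0.160667 ms.
End-to-end = 0.3985 ms.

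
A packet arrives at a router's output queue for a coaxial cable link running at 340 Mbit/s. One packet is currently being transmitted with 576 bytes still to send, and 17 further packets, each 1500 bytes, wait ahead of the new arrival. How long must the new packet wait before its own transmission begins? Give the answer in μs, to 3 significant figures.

Each queued packet: L/R = 12000/340000000 = 35.2941 μs.
17 queued → 600 μs.
Plus remaining 4608 bits of current packet: 13.5529 μs.
Queuing delay = 614 μs.

614 μs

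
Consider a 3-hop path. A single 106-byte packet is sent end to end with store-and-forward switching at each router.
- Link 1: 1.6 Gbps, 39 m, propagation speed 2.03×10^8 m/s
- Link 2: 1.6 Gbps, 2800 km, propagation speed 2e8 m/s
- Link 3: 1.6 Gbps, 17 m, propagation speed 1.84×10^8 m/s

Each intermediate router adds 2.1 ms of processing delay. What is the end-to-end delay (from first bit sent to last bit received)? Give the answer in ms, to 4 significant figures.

18.20 ms

L = 106 × 8 = 848 bits.
Transmission delay per hop = L/R = 848/1600000000 = 0.00053 ms; 3 hops → 0.00159 ms.
Propagation delays (d/s per hop): 0.000192118, 14, 9.23913e-05 ms; sum = 14.0003 ms.
Processing at 2 router(s): 2 × 2.1 ms = 4.2 ms.
End-to-end = 18.20 ms.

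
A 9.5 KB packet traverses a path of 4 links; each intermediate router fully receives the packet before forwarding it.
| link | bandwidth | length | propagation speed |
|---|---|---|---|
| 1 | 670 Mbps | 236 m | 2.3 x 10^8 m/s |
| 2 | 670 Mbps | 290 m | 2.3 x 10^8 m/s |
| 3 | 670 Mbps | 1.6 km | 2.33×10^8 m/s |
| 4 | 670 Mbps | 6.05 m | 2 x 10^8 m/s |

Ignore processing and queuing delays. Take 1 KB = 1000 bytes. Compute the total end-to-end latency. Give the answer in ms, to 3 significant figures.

0.463 ms

L = 76000 bits.
Transmission delay per hop = L/R = 76000/670000000 = 0.113433 ms; 4 hops → 0.453731 ms.
Propagation delays (d/s per hop): 0.00102609, 0.00126087, 0.00686695, 3.025e-05 ms; sum = 0.00918416 ms.
End-to-end = 0.463 ms.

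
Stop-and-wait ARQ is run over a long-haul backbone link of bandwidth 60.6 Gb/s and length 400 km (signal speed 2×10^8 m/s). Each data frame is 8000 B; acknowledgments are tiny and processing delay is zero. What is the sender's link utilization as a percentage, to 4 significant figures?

0.02640 %

t_tx = L/R = 64000/60600000000 = 1.05611e-06 s.
t_prop = 400000/200000000 = 0.002 s; RTT = 0.004 s.
Cycle = t_tx + RTT = 0.00400106 s.
Utilization = t_tx / cycle = 1.05611e-06/0.00400106 = 0.02640 %.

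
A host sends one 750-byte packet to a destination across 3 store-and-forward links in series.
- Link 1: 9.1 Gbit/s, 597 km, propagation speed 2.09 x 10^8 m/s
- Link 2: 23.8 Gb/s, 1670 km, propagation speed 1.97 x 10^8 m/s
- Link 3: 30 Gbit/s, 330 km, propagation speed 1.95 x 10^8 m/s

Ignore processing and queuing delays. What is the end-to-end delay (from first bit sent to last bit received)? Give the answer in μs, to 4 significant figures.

13030 μs

L = 750 × 8 = 6000 bits.
Transmission delays (L/R per hop): 0.659341, 0.252101, 0.2 μs; sum = 1.11144 μs.
Propagation delays (d/s per hop): 2856.46, 8477.16, 1692.31 μs; sum = 13025.9 μs.
End-to-end = 13030 μs.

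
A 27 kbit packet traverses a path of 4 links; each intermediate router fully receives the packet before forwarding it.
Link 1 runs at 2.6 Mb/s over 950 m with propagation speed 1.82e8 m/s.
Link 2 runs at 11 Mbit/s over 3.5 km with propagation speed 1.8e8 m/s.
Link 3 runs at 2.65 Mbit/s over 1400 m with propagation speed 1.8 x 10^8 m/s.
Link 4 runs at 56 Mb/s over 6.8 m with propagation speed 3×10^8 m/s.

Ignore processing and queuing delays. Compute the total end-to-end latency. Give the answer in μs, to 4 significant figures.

23540 μs

L = 27000 bits.
Transmission delays (L/R per hop): 10384.6, 2454.55, 10188.7, 482.143 μs; sum = 23510 μs.
Propagation delays (d/s per hop): 5.21978, 19.4444, 7.77778, 0.0226667 μs; sum = 32.4647 μs.
End-to-end = 23540 μs.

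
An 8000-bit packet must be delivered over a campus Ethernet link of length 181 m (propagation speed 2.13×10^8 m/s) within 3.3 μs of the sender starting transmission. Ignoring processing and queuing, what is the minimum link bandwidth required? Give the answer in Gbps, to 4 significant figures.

Propagation delay = 181 / 213000000 = 0.849765 μs.
Transmission budget = 3.3 − 0.849765 = 2.45023 μs.
R ≥ L / t_tx = 8000 bits / 2.45023e-06 s = 3.265 Gbps.

3.265 Gbps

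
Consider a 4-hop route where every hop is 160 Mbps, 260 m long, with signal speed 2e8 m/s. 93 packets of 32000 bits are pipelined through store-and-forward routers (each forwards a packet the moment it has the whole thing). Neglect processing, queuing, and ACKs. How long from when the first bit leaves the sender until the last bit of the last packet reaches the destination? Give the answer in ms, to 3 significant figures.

19.2 ms

Per-hop transmission t_tx = L/R = 32000/160000000 = 0.2 ms.
Per-hop propagation t_prop = 260/200000000 = 0.0013 ms.
Pipeline fill: first packet needs 4·t_tx to clear all hops; remaining 92 packets each add one t_tx.
Total = (4+93-1)·t_tx + 4·t_prop = 96·0.2 + 4·0.0013 = 19.2 ms.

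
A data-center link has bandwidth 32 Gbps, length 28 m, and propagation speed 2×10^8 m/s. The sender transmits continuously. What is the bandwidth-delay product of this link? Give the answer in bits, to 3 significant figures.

4480 bits

Propagation delay = 28 / 200000000 = 1.4e-07 s.
BDP = R × t_prop = 32000000000 × 1.4e-07 = 4480 bits.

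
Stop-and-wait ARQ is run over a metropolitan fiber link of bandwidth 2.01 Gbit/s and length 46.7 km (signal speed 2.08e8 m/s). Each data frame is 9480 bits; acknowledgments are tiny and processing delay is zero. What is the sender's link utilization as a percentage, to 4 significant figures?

1.039 %

t_tx = L/R = 9480/2.01e+09 = 4.71642e-06 s.
t_prop = 46700/208000000 = 0.000224519 s; RTT = 0.000449038 s.
Cycle = t_tx + RTT = 0.000453755 s.
Utilization = t_tx / cycle = 4.71642e-06/0.000453755 = 1.039 %.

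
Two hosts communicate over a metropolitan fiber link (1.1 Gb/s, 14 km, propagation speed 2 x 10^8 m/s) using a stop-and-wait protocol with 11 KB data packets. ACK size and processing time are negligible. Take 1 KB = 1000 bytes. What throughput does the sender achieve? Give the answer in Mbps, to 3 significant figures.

400 Mbps

t_tx = L/R = 88000/1100000000 = 8e-05 s.
t_prop = 14000/200000000 = 7e-05 s; RTT = 0.00014 s.
Cycle = t_tx + RTT = 0.00022 s.
Throughput = L / cycle = 88000 / 0.00022 = 400 Mbps.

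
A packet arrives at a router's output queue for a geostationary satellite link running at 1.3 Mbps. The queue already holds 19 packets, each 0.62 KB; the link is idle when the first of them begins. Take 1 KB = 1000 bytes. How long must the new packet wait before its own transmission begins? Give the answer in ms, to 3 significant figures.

Each queued packet: L/R = 4960/1300000 = 3.81538 ms.
19 queued → 72.4923 ms.
Queuing delay = 72.5 ms.

72.5 ms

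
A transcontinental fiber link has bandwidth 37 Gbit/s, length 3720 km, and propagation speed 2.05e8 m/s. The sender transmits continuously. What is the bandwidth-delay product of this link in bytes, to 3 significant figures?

Propagation delay = 3720000 / 2.05e+08 = 0.0181463 s.
BDP = R × t_prop = 37000000000 × 0.0181463 = 671415000 bits.
In bytes: 671415000/8 = 83900000 bytes.

83900000 bytes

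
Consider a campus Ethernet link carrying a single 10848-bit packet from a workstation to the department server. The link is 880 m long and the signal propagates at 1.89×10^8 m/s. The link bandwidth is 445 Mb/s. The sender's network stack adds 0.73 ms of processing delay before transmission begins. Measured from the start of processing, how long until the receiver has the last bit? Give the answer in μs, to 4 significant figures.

Transmission delay = L/R = 10848 / 445000000 = 24.3775 μs.
Propagation delay = d/s = 880 m / 189000000 m/s = 4.65608 μs.
Plus processing delay 0.73 ms = 730 μs.
Total = 759.0 μs.

759.0 μs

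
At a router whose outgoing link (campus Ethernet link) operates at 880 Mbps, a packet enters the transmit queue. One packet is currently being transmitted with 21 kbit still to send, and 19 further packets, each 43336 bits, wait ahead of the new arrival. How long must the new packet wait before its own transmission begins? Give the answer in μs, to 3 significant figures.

960 μs

Each queued packet: L/R = 43336/880000000 = 49.2455 μs.
19 queued → 935.664 μs.
Plus remaining 21000 bits of current packet: 23.8636 μs.
Queuing delay = 960 μs.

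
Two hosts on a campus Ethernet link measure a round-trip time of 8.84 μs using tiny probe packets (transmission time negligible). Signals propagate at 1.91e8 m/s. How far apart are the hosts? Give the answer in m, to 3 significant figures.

844 m

One-way propagation = RTT/2 = 4.42 μs.
d = s × t = 191000000 × 4.42e-06 = 844 m.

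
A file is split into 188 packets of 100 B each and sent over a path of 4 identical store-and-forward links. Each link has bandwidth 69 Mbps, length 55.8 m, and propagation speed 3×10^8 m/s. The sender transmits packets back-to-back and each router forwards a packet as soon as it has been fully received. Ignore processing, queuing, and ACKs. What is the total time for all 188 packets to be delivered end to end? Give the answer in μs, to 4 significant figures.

2215 μs

Per-hop transmission t_tx = L/R = 800/69000000 = 11.5942 μs.
Per-hop propagation t_prop = 55.8/300000000 = 0.186 μs.
Pipeline fill: first packet needs 4·t_tx to clear all hops; remaining 187 packets each add one t_tx.
Total = (4+188-1)·t_tx + 4·t_prop = 191·11.5942 + 4·0.186 = 2215 μs.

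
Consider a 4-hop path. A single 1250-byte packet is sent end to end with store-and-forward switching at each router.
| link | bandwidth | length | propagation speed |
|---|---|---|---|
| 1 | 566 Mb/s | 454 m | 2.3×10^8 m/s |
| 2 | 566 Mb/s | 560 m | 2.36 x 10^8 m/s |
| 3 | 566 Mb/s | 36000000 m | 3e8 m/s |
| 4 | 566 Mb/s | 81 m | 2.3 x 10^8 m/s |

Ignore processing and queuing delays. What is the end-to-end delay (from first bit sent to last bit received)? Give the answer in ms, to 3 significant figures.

L = 1250 × 8 = 10000 bits.
Transmission delay per hop = L/R = 10000/566000000 = 0.0176678 ms; 4 hops → 0.0706714 ms.
Propagation delays (d/s per hop): 0.00197391, 0.00237288, 120, 0.000352174 ms; sum = 120.005 ms.
End-to-end = 120 ms.

120 ms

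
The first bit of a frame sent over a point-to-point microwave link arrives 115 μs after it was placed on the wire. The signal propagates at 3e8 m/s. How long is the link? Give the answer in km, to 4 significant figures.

34.50 km

d = s × t_prop = 300000000 × 0.000115 = 34.50 km.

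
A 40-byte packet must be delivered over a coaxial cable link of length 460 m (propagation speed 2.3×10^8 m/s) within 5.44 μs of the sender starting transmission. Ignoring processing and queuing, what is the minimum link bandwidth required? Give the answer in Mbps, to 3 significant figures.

L = 320 bits.
Propagation delay = 460 / 2.3e+08 = 2 μs.
Transmission budget = 5.44 − 2 = 3.44 μs.
R ≥ L / t_tx = 320 bits / 3.44e-06 s = 93.0 Mbps.

93.0 Mbps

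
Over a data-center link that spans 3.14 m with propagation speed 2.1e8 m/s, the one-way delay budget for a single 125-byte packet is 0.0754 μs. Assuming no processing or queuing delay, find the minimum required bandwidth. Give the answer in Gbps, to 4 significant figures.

16.54 Gbps

L = 1000 bits.
Propagation delay = 3.14 / 210000000 = 0.0149524 μs.
Transmission budget = 0.0754 − 0.0149524 = 0.0604476 μs.
R ≥ L / t_tx = 1000 bits / 6.04476e-08 s = 16.54 Gbps.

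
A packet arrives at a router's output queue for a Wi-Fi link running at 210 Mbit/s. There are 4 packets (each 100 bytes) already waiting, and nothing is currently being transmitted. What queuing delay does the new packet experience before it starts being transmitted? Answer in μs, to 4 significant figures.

15.24 μs

Each queued packet: L/R = 800/210000000 = 3.80952 μs.
4 queued → 15.2381 μs.
Queuing delay = 15.24 μs.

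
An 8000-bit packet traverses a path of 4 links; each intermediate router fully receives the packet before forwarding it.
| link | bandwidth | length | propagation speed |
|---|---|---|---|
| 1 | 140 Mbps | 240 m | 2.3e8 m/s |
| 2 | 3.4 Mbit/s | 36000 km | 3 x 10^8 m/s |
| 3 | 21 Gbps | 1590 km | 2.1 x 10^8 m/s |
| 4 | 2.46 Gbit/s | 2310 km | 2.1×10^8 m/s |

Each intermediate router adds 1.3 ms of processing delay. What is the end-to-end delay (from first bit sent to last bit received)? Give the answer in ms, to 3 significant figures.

145 ms

Transmission delays (L/R per hop): 0.0571429, 2.35294, 0.000380952, 0.00325203 ms; sum = 2.41372 ms.
Propagation delays (d/s per hop): 0.00104348, 120, 7.57143, 11 ms; sum = 138.572 ms.
Processing at 3 router(s): 3 × 1.3 ms = 3.9 ms.
End-to-end = 145 ms.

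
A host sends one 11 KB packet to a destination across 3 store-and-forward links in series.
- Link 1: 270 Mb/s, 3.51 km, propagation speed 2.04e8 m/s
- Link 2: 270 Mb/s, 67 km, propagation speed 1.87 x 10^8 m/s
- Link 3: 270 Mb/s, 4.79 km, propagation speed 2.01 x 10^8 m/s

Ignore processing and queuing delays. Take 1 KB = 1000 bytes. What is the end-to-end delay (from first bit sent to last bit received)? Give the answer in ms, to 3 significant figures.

1.38 ms

L = 88000 bits.
Transmission delay per hop = L/R = 88000/270000000 = 0.325926 ms; 3 hops → 0.977778 ms.
Propagation delays (d/s per hop): 0.0172059, 0.358289, 0.0238308 ms; sum = 0.399325 ms.
End-to-end = 1.38 ms.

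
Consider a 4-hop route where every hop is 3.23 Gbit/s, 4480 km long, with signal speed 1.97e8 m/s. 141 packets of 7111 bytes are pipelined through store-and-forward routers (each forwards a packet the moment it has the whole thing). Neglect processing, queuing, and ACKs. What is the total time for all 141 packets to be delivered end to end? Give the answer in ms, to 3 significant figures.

93.5 ms

Per-hop transmission t_tx = L/R = 56888/3230000000 = 0.0176124 ms.
Per-hop propagation t_prop = 4480000/197000000 = 22.7411 ms.
Pipeline fill: first packet needs 4·t_tx to clear all hops; remaining 140 packets each add one t_tx.
Total = (4+141-1)·t_tx + 4·t_prop = 144·0.0176124 + 4·22.7411 = 93.5 ms.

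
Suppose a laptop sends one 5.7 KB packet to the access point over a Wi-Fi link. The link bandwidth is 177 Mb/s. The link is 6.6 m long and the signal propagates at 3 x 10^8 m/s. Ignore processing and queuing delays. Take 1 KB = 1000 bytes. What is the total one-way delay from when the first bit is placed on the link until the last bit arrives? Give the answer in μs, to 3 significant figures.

258 μs

L = 45600 bits.
Transmission delay = L/R = 45600 / 177000000 = 257.627 μs.
Propagation delay = d/s = 6.6 m / 300000000 m/s = 0.022 μs.
Total = 258 μs.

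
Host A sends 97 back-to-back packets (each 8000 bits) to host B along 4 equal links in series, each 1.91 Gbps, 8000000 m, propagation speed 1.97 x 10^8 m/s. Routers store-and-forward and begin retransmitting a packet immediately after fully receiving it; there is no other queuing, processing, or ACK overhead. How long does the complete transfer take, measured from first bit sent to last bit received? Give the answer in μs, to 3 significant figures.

Per-hop transmission t_tx = L/R = 8000/1910000000 = 4.18848 μs.
Per-hop propagation t_prop = 8000000/197000000 = 40609.1 μs.
Pipeline fill: first packet needs 4·t_tx to clear all hops; remaining 96 packets each add one t_tx.
Total = (4+97-1)·t_tx + 4·t_prop = 100·4.18848 + 4·40609.1 = 163000 μs.

163000 μs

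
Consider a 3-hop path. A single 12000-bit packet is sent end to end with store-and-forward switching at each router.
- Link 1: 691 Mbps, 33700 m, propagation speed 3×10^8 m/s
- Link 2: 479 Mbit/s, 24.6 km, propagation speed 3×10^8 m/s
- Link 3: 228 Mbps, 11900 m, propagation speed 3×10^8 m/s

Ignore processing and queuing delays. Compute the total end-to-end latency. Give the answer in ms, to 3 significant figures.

Transmission delays (L/R per hop): 0.0173661, 0.0250522, 0.0526316 ms; sum = 0.0950499 ms.
Propagation delays (d/s per hop): 0.112333, 0.082, 0.0396667 ms; sum = 0.234 ms.
End-to-end = 0.329 ms.

0.329 ms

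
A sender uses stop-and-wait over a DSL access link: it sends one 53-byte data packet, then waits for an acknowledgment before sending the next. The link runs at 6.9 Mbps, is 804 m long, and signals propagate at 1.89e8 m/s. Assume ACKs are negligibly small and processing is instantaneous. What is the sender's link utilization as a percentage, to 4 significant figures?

87.84 %

t_tx = L/R = 424/6900000 = 6.14493e-05 s.
t_prop = 804/189000000 = 4.25397e-06 s; RTT = 8.50794e-06 s.
Cycle = t_tx + RTT = 6.99572e-05 s.
Utilization = t_tx / cycle = 6.14493e-05/6.99572e-05 = 87.84 %.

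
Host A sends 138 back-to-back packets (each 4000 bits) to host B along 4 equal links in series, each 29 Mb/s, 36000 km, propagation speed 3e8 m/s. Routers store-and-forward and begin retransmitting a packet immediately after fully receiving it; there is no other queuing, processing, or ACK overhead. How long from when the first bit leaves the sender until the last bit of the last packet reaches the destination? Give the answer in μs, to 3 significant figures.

Per-hop transmission t_tx = L/R = 4000/29000000 = 137.931 μs.
Per-hop propagation t_prop = 36000000/300000000 = 120000 μs.
Pipeline fill: first packet needs 4·t_tx to clear all hops; remaining 137 packets each add one t_tx.
Total = (4+138-1)·t_tx + 4·t_prop = 141·137.931 + 4·120000 = 499000 μs.

499000 μs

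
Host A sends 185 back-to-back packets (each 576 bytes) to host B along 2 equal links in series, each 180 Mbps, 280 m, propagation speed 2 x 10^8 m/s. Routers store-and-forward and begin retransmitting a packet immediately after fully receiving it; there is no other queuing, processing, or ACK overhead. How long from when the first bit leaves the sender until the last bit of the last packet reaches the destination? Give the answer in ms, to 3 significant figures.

4.76 ms

Per-hop transmission t_tx = L/R = 4608/180000000 = 0.0256 ms.
Per-hop propagation t_prop = 280/200000000 = 0.0014 ms.
Pipeline fill: first packet needs 2·t_tx to clear all hops; remaining 184 packets each add one t_tx.
Total = (2+185-1)·t_tx + 2·t_prop = 186·0.0256 + 2·0.0014 = 4.76 ms.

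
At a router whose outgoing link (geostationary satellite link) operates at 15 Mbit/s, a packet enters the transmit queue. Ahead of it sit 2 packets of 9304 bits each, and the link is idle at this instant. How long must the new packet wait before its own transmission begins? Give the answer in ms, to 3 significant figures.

1.24 ms

Each queued packet: L/R = 9304/15000000 = 0.620267 ms.
2 queued → 1.24053 ms.
Queuing delay = 1.24 ms.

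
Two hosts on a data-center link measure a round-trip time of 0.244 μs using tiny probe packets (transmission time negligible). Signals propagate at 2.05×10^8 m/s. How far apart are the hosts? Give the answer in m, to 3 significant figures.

25.0 m

One-way propagation = RTT/2 = 0.122 μs.
d = s × t = 2.05e+08 × 1.22e-07 = 25.0 m.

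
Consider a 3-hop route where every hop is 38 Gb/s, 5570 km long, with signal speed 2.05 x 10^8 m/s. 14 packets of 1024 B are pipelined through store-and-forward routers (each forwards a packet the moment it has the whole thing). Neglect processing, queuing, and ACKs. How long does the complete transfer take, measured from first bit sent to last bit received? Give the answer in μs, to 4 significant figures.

81520 μs

Per-hop transmission t_tx = L/R = 8192/38000000000 = 0.215579 μs.
Per-hop propagation t_prop = 5570000/2.05e+08 = 27170.7 μs.
Pipeline fill: first packet needs 3·t_tx to clear all hops; remaining 13 packets each add one t_tx.
Total = (3+14-1)·t_tx + 3·t_prop = 16·0.215579 + 3·27170.7 = 81520 μs.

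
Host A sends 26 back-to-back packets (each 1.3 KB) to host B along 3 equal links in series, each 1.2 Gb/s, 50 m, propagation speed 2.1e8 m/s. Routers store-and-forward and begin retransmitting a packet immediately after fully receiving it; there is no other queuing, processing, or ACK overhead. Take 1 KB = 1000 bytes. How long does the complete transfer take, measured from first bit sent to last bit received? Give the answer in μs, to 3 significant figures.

Per-hop transmission t_tx = L/R = 10400/1200000000 = 8.66667 μs.
Per-hop propagation t_prop = 50/210000000 = 0.238095 μs.
Pipeline fill: first packet needs 3·t_tx to clear all hops; remaining 25 packets each add one t_tx.
Total = (3+26-1)·t_tx + 3·t_prop = 28·8.66667 + 3·0.238095 = 243 μs.

243 μs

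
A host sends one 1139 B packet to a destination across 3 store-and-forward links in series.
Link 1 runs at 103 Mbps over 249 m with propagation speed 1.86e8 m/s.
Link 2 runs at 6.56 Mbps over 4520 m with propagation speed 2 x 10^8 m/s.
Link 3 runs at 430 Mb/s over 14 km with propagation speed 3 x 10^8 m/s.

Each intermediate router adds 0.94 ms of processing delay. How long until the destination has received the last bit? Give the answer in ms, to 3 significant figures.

L = 1139 × 8 = 9112 bits.
Transmission delays (L/R per hop): 0.088466, 1.38902, 0.0211907 ms; sum = 1.49868 ms.
Propagation delays (d/s per hop): 0.00133871, 0.0226, 0.0466667 ms; sum = 0.0706054 ms.
Processing at 2 router(s): 2 × 0.94 ms = 1.88 ms.
End-to-end = 3.45 ms.

3.45 ms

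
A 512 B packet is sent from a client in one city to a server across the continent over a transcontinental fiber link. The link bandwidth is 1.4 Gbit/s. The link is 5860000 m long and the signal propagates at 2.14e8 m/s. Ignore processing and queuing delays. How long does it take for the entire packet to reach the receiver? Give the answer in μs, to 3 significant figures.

27400 μs

L = 512 × 8 = 4096 bits.
Transmission delay = L/R = 4096 / 1400000000 = 2.92571 μs.
Propagation delay = d/s = 5860000 m / 214000000 m/s = 27383.2 μs.
Total = 27400 μs.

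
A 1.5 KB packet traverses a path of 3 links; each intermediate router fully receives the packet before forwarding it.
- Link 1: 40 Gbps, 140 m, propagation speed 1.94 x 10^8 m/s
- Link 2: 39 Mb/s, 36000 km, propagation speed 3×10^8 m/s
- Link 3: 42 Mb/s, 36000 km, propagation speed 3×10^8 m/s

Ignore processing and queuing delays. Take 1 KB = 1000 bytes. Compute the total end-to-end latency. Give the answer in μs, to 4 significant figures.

240600 μs

L = 12000 bits.
Transmission delays (L/R per hop): 0.3, 307.692, 285.714 μs; sum = 593.707 μs.
Propagation delays (d/s per hop): 0.721649, 120000, 120000 μs; sum = 240001 μs.
End-to-end = 240600 μs.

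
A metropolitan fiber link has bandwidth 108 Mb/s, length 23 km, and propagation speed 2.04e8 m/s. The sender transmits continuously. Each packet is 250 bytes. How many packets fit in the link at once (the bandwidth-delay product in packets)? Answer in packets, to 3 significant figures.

Propagation delay = 23000 / 204000000 = 0.000112745 s.
BDP = R × t_prop = 108000000 × 0.000112745 = 12176.5 bits.
In packets of 2000 bits: 6.09 packets.

6.09 packets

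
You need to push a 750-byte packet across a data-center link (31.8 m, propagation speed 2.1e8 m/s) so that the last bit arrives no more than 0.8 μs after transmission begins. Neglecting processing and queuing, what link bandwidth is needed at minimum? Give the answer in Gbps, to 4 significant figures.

L = 6000 bits.
Propagation delay = 31.8 / 210000000 = 0.151429 μs.
Transmission budget = 0.8 − 0.151429 = 0.648571 μs.
R ≥ L / t_tx = 6000 bits / 6.48571e-07 s = 9.251 Gbps.

9.251 Gbps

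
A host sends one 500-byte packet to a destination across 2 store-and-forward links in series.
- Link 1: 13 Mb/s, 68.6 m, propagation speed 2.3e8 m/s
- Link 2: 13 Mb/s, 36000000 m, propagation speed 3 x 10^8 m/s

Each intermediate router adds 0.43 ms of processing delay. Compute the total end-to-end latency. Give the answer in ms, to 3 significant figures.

121 ms

L = 500 × 8 = 4000 bits.
Transmission delay per hop = L/R = 4000/13000000 = 0.307692 ms; 2 hops → 0.615385 ms.
Propagation delays (d/s per hop): 0.000298261, 120 ms; sum = 120 ms.
Processing at 1 router(s): 1 × 0.43 ms = 0.43 ms.
End-to-end = 121 ms.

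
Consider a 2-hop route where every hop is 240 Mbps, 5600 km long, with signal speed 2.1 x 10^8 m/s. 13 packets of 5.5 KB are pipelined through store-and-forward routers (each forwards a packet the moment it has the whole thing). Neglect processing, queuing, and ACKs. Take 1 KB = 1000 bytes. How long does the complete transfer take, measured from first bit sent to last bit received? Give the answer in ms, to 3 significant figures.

55.9 ms

Per-hop transmission t_tx = L/R = 44000/240000000 = 0.183333 ms.
Per-hop propagation t_prop = 5600000/210000000 = 26.6667 ms.
Pipeline fill: first packet needs 2·t_tx to clear all hops; remaining 12 packets each add one t_tx.
Total = (2+13-1)·t_tx + 2·t_prop = 14·0.183333 + 2·26.6667 = 55.9 ms.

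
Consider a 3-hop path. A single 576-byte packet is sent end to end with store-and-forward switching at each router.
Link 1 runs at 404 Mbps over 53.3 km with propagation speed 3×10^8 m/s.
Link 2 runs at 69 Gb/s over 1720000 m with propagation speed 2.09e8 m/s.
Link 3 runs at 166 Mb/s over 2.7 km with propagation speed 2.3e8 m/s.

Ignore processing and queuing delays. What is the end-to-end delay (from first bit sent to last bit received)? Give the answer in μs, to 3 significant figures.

L = 576 × 8 = 4608 bits.
Transmission delays (L/R per hop): 11.4059, 0.0667826, 27.759 μs; sum = 39.2318 μs.
Propagation delays (d/s per hop): 177.667, 8229.67, 11.7391 μs; sum = 8419.07 μs.
End-to-end = 8460 μs.

8460 μs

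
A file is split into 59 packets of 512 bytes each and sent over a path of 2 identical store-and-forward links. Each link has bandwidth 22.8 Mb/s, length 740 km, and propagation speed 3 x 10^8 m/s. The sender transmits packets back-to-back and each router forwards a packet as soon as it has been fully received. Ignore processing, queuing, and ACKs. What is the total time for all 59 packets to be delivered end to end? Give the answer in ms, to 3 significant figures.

15.7 ms

Per-hop transmission t_tx = L/R = 4096/22800000 = 0.179649 ms.
Per-hop propagation t_prop = 740000/300000000 = 2.46667 ms.
Pipeline fill: first packet needs 2·t_tx to clear all hops; remaining 58 packets each add one t_tx.
Total = (2+59-1)·t_tx + 2·t_prop = 60·0.179649 + 2·2.46667 = 15.7 ms.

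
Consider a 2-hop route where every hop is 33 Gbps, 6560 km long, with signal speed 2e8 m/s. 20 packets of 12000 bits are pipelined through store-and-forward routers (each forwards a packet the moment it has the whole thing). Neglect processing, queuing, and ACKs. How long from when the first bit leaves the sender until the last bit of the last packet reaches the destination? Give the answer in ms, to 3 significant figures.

65.6 ms

Per-hop transmission t_tx = L/R = 12000/33000000000 = 0.000363636 ms.
Per-hop propagation t_prop = 6560000/200000000 = 32.8 ms.
Pipeline fill: first packet needs 2·t_tx to clear all hops; remaining 19 packets each add one t_tx.
Total = (2+20-1)·t_tx + 2·t_prop = 21·0.000363636 + 2·32.8 = 65.6 ms.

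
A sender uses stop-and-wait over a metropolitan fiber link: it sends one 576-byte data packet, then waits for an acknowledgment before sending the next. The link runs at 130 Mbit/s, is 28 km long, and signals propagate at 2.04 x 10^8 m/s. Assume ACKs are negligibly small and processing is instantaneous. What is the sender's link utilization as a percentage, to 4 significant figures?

t_tx = L/R = 4608/130000000 = 3.54462e-05 s.
t_prop = 28000/204000000 = 0.000137255 s; RTT = 0.00027451 s.
Cycle = t_tx + RTT = 0.000309956 s.
Utilization = t_tx / cycle = 3.54462e-05/0.000309956 = 11.44 %.

11.44 %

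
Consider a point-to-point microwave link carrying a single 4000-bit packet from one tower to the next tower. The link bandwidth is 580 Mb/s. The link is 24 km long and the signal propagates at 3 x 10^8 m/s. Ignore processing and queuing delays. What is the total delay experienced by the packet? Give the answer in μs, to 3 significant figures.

Transmission delay = L/R = 4000 / 580000000 = 6.89655 μs.
Propagation delay = d/s = 24000 m / 300000000 m/s = 80 μs.
Total = 86.9 μs.

86.9 μs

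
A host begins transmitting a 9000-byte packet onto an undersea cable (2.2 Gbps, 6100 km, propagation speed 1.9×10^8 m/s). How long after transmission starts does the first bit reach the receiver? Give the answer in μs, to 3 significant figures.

First bit experiences only propagation delay: d/s = 6100000/190000000 = 32100 μs.

32100 μs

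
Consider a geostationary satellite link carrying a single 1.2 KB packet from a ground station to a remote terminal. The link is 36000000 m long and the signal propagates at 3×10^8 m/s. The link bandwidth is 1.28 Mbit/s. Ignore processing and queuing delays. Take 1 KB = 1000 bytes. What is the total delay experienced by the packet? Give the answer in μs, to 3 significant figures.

128000 μs

L = 9600 bits.
Transmission delay = L/R = 9600 / 1280000 = 7500 μs.
Propagation delay = d/s = 36000000 m / 300000000 m/s = 120000 μs.
Total = 128000 μs.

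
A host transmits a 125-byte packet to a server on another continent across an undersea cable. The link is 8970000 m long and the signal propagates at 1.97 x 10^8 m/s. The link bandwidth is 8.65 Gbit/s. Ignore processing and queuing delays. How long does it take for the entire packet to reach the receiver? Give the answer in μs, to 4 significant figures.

45530 μs

L = 125 × 8 = 1000 bits.
Transmission delay = L/R = 1000 / 8650000000 = 0.115607 μs.
Propagation delay = d/s = 8970000 m / 197000000 m/s = 45533 μs.
Total = 45530 μs.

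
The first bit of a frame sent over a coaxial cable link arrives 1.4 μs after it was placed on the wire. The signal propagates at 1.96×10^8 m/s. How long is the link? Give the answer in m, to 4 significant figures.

d = s × t_prop = 196000000 × 1.4e-06 = 274.4 m.

274.4 m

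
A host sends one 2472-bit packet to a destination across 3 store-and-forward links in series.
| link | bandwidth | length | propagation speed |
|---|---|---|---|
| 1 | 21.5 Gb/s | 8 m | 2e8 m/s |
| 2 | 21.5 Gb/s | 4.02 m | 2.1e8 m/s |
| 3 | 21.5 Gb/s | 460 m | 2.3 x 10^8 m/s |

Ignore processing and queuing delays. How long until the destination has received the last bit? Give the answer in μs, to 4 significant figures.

Transmission delay per hop = L/R = 2472/21500000000 = 0.114977 μs; 3 hops → 0.34493 μs.
Propagation delays (d/s per hop): 0.04, 0.0191429, 2 μs; sum = 2.05914 μs.
End-to-end = 2.404 μs.

2.404 μs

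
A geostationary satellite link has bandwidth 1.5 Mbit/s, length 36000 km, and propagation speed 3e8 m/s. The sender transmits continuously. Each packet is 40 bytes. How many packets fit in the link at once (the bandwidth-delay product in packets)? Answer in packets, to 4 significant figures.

562.5 packets

Propagation delay = 36000000 / 300000000 = 0.12 s.
BDP = R × t_prop = 1500000 × 0.12 = 180000 bits.
In packets of 320 bits: 562.5 packets.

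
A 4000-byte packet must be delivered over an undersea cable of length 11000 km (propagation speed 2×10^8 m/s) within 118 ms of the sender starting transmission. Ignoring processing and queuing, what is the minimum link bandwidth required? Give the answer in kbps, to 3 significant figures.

L = 32000 bits.
Propagation delay = 11000000 / 200000000 = 55 ms.
Transmission budget = 118 − 55 = 63 ms.
R ≥ L / t_tx = 32000 bits / 0.063 s = 508 kbps.

508 kbps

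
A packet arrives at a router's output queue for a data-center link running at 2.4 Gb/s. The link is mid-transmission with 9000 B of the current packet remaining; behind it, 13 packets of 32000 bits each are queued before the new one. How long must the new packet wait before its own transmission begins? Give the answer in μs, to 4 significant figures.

203.3 μs

Each queued packet: L/R = 32000/2400000000 = 13.3333 μs.
13 queued → 173.333 μs.
Plus remaining 72000 bits of current packet: 30 μs.
Queuing delay = 203.3 μs.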